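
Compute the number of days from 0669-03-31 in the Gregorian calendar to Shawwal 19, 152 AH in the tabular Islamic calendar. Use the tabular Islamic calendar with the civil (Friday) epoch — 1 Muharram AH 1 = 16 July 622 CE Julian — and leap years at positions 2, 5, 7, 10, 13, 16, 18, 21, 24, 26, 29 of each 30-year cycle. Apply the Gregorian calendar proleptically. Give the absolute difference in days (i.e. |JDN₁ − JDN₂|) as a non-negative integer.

First date → JDN 1965497; second date → JDN 2002233.
The interval is |1965497 − 2002233| = 36736 days.

36736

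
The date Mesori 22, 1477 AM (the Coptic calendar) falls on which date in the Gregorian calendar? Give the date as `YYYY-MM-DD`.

Both dates share Julian Day Number 2364490; in the Gregorian calendar that is 26 August 1761 CE.

1761-08-26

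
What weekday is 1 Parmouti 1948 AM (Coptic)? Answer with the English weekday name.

Wednesday

In the Gregorian calendar this is 11 April 2232 (JDN 2536382).
Since JDN mod 7 = 2 (0 = Monday), the day is Wednesday.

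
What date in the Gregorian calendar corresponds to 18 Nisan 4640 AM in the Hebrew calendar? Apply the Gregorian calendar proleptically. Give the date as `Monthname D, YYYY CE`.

April 5, 880 CE

Both dates share Julian Day Number 2042569; in the Gregorian calendar that is 5 April 880 CE.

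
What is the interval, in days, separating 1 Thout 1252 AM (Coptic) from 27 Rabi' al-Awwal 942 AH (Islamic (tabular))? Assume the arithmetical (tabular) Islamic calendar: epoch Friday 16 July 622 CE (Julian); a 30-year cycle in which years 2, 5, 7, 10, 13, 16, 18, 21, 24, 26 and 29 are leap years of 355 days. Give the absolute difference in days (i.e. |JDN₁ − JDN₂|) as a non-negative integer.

26

JDN of the first date = 2281958.
JDN of the second date = 2281984.
|2281984 − 2281958| = 26.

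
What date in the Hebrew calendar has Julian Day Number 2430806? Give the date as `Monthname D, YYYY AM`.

JDN 2430806 is 22 March 1943 in the Gregorian calendar.
In the Hebrew calendar that day is Adar II 15, 5703 AM.

Adar II 15, 5703 AM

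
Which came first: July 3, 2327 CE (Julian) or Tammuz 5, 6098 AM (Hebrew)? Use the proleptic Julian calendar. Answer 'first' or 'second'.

First date → JDN 2571178; second date → JDN 2575170.
JDN 2571178 < JDN 2575170, so the first date is earlier.

first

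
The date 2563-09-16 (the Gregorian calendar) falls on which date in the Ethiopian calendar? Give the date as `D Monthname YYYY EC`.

Julian Day Number of the source date = 2657435.
Converting JDN 2657435 to the Ethiopian calendar gives 1 Meskerem 2556 EC.

1 Meskerem 2556 EC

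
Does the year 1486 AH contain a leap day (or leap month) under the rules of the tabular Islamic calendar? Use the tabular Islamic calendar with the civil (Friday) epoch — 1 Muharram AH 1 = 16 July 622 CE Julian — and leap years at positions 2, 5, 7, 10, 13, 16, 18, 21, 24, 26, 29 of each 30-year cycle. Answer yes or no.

Year 1486 AH is year 16 of its 30-year cycle; leap positions are 2, 5, 7, 10, 13, 16, 18, 21, 24, 26, 29, so it is a leap year (355 days).

yes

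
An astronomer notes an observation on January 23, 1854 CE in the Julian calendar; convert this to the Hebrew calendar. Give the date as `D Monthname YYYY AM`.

Julian Day Number of the source date = 2398254.
Converting JDN 2398254 to the Hebrew calendar gives 6 Shevat 5614 AM.

6 Shevat 5614 AM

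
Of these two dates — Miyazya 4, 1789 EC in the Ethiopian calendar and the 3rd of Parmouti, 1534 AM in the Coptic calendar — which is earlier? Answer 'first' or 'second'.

first

First date → JDN 2377501; second date → JDN 2385170.
JDN 2377501 < JDN 2385170, so the first date is earlier.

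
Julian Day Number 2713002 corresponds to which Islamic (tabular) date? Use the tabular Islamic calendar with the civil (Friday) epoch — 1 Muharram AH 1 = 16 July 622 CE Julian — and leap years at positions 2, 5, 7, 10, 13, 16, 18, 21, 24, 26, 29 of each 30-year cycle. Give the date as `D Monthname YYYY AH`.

17 Rajab 2158 AH

The Gregorian equivalent of JDN 2713002 is 6 November 2715.
In the tabular Islamic calendar that day is 17 Rajab 2158 AH.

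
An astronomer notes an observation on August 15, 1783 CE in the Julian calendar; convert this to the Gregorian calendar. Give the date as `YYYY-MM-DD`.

1783-08-26

At this point the Julian calendar is 11 days behind the Gregorian.
15 August 1783 Julian + 11 days → 26 August 1783 Gregorian.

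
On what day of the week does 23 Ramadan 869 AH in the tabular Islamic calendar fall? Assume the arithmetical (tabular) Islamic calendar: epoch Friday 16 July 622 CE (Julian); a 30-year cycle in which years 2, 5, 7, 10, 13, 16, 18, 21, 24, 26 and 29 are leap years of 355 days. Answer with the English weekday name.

Sunday

This is JDN 2256288 (28 May 1465 Gregorian).
Since JDN mod 7 = 6 (0 = Monday), the day is Sunday.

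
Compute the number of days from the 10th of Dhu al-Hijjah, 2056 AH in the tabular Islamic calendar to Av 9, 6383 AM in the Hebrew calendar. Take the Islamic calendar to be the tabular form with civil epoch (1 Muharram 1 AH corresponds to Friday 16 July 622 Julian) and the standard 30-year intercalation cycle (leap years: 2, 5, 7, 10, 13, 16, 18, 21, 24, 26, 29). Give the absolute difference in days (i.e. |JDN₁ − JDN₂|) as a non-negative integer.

First date → JDN 2676997; second date → JDN 2679300.
The interval is |2676997 − 2679300| = 2303 days.

2303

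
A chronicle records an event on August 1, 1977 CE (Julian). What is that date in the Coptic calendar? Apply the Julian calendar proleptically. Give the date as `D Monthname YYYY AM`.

Julian Day Number of the source date = 2443370.
Converting JDN 2443370 to the Coptic calendar gives 8 Mesori 1693 AM.

8 Mesori 1693 AM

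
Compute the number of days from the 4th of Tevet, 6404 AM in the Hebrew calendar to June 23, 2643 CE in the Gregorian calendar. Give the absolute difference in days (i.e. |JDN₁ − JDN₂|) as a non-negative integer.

197

First date → JDN 2686766; second date → JDN 2686569.
The interval is |2686766 − 2686569| = 197 days.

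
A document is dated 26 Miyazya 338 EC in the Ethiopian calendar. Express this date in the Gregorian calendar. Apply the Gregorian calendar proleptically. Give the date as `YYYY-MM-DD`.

Julian Day Number of the source date = 1847545.
Converting JDN 1847545 to the Gregorian calendar gives 22 April 346 CE.

0346-04-22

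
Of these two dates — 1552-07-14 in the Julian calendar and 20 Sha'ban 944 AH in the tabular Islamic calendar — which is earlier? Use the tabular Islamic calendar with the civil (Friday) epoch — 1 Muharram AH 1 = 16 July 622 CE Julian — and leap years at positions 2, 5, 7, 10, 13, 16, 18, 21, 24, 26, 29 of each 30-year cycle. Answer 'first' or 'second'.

Converting both to JDN: 2288121 vs 2282834; the smaller is the second.

second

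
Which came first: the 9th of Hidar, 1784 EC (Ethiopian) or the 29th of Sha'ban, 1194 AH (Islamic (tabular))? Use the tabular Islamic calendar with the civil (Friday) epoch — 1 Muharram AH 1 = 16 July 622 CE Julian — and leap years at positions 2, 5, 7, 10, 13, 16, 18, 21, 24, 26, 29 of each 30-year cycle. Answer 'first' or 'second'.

Converting both to JDN: 2375530 vs 2371434; the smaller is the second.

second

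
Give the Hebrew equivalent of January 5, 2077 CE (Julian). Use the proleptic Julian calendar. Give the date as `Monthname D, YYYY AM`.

Julian Day Number of the source date = 2479687.
Converting JDN 2479687 to the Hebrew calendar gives 23 Tevet 5837 AM.

Tevet 23, 5837 AM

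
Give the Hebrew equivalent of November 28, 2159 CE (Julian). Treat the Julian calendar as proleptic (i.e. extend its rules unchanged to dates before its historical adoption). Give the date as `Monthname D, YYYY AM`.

Tevet 1, 5920 AM

Julian Day Number of the source date = 2509964.
Converting JDN 2509964 to the Hebrew calendar gives 1 Tevet 5920 AM.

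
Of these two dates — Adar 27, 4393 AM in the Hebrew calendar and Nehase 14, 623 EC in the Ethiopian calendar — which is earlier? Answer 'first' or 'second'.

The two dates have Julian Day Numbers 1952333 and 1951749 respectively.
Since 1951749 < 1952333, the second date comes first.

second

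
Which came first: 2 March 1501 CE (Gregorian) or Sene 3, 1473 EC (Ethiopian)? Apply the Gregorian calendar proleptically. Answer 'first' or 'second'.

second

First date → JDN 2269349; second date → JDN 2262141.
JDN 2262141 < JDN 2269349, so the second date is earlier.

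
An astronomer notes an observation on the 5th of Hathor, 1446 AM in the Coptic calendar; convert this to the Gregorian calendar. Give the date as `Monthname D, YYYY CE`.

Both dates share Julian Day Number 2352880; in the Gregorian calendar that is 12 November 1729 CE.

November 12, 1729 CE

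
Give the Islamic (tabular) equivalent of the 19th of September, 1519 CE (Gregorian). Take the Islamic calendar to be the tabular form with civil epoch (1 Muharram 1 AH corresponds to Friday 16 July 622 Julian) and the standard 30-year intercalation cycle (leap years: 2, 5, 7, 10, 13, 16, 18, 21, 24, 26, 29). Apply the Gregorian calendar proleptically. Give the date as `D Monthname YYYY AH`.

Julian Day Number of the source date = 2276124.
Converting JDN 2276124 to the tabular Islamic calendar gives 14 Ramadan 925 AH.

14 Ramadan 925 AH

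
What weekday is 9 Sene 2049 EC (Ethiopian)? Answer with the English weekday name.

Saturday

Equivalently 16 June 2057 Gregorian, JDN 2472531.
JDN 2472531 mod 7 = 5, and JDN 0 was a Monday, so this is a Saturday.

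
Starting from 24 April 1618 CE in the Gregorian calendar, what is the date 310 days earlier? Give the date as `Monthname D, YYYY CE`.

JDN of 24 April 1618 CE = 2312136.
2312136 − 310 = 2311826.
JDN 2311826 in the Gregorian calendar is June 18, 1617 CE.

June 18, 1617 CE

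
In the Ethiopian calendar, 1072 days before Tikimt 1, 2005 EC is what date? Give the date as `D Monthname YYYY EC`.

25 Tikimt 2002 EC

JDN of Tikimt 1, 2005 EC = 2456212.
2456212 − 1072 = 2455140.
JDN 2455140 in the Ethiopian calendar is 25 Tikimt 2002 EC.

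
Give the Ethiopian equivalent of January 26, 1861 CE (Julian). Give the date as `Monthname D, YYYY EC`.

Both dates share Julian Day Number 2400814; in the Ethiopian calendar that is 1 Yekatit 1853 EC.

Yekatit 1, 1853 EC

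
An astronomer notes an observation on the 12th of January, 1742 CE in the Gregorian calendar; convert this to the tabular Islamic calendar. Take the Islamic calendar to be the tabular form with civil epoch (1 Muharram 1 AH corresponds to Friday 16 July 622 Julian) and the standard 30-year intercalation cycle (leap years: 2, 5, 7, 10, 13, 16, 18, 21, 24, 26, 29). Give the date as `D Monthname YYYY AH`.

5 Dhu al-Qa'dah 1154 AH

Julian Day Number of the source date = 2357324.
Converting JDN 2357324 to the tabular Islamic calendar gives 5 Dhu al-Qa'dah 1154 AH.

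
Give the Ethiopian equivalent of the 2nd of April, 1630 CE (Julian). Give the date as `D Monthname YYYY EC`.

Julian Day Number of the source date = 2316507.
Converting JDN 2316507 to the Ethiopian calendar gives 7 Miyazya 1622 EC.

7 Miyazya 1622 EC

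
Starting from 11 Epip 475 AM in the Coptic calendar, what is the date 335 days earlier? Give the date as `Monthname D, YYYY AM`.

Mesori 11, 474 AM

Counting 335 days back from JDN 1998468 reaches JDN 1998133, which is Mesori 11, 474 AM.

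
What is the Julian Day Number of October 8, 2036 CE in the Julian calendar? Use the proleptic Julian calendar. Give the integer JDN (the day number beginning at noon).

2464988

Equivalently 21 October 2036 (Gregorian).
JDN 2400001 is 17 November 1858 CE (Gregorian), MJD 0; the target day is +64987 days from there, so JDN = 2464988.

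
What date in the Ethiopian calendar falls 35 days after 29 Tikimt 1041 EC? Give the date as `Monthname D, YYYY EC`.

Tahsas 4, 1041 EC

The starting date is JDN 2104139; 2104139 + 35 = 2104174.
JDN 2104174 corresponds to Tahsas 4, 1041 EC.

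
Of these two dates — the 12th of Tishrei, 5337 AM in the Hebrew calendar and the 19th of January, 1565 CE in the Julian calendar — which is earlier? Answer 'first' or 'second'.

second

The two dates have Julian Day Numbers 2296940 and 2292693 respectively.
Since 2292693 < 2296940, the second date comes first.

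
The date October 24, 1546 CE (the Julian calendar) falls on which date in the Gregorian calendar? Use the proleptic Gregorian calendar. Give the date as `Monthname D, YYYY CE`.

November 3, 1546 CE

The Julian–Gregorian offset here is 10 days (Julian trailing).
24 October 1546 Julian + 10 days → 3 November 1546 Gregorian.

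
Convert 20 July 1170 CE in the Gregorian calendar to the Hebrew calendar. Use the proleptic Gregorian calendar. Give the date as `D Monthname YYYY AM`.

Julian Day Number of the source date = 2148594.
Converting JDN 2148594 to the Hebrew calendar gives 28 Tammuz 4930 AM.

28 Tammuz 4930 AM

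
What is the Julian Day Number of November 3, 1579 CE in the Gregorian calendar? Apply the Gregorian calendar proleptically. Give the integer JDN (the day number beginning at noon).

2298084

JDN 2299161 is 15 October 1582 CE (Gregorian); the target day is −1077 days from there, so JDN = 2298084.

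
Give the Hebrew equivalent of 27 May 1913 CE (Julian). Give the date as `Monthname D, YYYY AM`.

The source date corresponds to 9 June 1913 in the Gregorian calendar (JDN 2419928).
That day falls on 4 Sivan 5673 AM in the Hebrew calendar.

Sivan 4, 5673 AM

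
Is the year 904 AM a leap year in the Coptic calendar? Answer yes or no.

no

904 mod 4 = 0; in the Coptic calendar a year is leap when year mod 4 = 3, so it is a common year.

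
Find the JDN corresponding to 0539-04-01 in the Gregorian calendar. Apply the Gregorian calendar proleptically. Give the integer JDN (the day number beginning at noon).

1918016

JDN 2400001 is 17 November 1858 CE (Gregorian), MJD 0; the target day is −481985 days from there, so JDN = 1918016.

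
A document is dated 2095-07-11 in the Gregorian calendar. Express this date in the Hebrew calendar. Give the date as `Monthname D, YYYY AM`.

Both dates share Julian Day Number 2486435; in the Hebrew calendar that is 9 Tammuz 5855 AM.

Tammuz 9, 5855 AM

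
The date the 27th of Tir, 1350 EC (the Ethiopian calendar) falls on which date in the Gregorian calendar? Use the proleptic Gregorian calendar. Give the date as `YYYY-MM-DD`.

Both dates share Julian Day Number 2217089; in the Gregorian calendar that is 30 January 1358 CE.

1358-01-30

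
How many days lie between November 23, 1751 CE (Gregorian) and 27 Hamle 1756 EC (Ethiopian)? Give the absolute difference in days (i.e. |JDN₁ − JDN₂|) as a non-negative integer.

First date → JDN 2360926; second date → JDN 2365561.
The interval is |2360926 − 2365561| = 4635 days.

4635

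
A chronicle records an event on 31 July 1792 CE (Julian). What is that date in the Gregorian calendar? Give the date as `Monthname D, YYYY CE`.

At this point the Julian calendar is 11 days behind the Gregorian.
31 July 1792 Julian + 11 days → 11 August 1792 Gregorian.

August 11, 1792 CE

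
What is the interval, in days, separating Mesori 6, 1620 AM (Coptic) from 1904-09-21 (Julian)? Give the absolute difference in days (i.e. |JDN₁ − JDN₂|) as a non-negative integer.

First date → JDN 2416705; second date → JDN 2416758.
The interval is |2416705 − 2416758| = 53 days.

53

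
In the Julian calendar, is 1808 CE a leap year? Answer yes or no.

yes

1808 mod 4 = 0, so it is a leap year in the Julian calendar.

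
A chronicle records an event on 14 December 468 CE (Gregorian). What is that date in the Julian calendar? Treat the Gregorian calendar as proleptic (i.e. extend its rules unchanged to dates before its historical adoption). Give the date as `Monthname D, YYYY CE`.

At this point the Julian calendar is 1 day behind the Gregorian.
14 December 468 Gregorian − 1 day → 13 December 468 Julian.

December 13, 468 CE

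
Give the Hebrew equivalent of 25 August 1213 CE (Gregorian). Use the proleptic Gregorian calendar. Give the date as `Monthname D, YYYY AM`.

Av 30, 4973 AM

Both dates share Julian Day Number 2164336; in the Hebrew calendar that is 30 Av 4973 AM.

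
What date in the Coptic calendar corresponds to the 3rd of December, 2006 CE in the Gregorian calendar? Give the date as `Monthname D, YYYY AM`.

Both dates share Julian Day Number 2454073; in the Coptic calendar that is 24 Hathor 1723 AM.

Hathor 24, 1723 AM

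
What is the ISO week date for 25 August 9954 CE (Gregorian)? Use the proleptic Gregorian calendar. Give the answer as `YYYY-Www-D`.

The weekday is Wednesday (ISO weekday 3).
That Wednesday belongs to ISO week 34 of ISO year 9954.

9954-W34-3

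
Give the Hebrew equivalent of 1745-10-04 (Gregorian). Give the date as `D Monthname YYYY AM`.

8 Tishrei 5506 AM

Both dates share Julian Day Number 2358685; in the Hebrew calendar that is 8 Tishrei 5506 AM.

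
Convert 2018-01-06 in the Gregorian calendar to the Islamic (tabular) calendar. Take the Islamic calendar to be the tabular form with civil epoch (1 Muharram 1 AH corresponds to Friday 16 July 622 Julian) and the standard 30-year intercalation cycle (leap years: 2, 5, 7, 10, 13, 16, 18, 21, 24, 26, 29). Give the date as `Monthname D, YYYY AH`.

Julian Day Number of the source date = 2458125.
Converting JDN 2458125 to the tabular Islamic calendar gives 18 Rabi' al-Thani 1439 AH.

Rabi' al-Thani 18, 1439 AH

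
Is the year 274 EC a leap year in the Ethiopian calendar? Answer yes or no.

no

274 mod 4 = 2; in the Ethiopian calendar a year is leap when year mod 4 = 3, so it is a common year.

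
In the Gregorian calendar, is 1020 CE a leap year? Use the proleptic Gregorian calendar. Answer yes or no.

yes

1020 is divisible by 4 and not by 100, so it is a leap year.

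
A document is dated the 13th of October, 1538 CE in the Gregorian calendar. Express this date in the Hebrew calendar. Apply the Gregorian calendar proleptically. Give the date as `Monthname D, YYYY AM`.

Both dates share Julian Day Number 2283088; in the Hebrew calendar that is 9 Cheshvan 5299 AM.

Cheshvan 9, 5299 AM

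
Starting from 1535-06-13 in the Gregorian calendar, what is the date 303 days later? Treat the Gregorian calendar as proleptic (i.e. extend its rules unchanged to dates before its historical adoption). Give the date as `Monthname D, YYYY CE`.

April 11, 1536 CE

JDN of 1535-06-13 = 2281870.
2281870 + 303 = 2282173.
JDN 2282173 in the Gregorian calendar is April 11, 1536 CE.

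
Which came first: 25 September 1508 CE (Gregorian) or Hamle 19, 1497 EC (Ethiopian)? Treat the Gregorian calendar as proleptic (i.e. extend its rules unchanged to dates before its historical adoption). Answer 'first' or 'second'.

The two dates have Julian Day Numbers 2272113 and 2270953 respectively.
Since 2270953 < 2272113, the second date comes first.

second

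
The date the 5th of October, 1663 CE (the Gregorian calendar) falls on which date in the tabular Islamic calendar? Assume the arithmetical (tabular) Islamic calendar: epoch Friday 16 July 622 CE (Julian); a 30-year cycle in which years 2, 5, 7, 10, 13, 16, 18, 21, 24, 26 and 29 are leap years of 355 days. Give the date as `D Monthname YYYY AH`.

Both dates share Julian Day Number 2328736; in the tabular Islamic calendar that is 3 Rabi' al-Awwal 1074 AH.

3 Rabi' al-Awwal 1074 AH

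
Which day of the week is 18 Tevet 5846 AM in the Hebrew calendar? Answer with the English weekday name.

Equivalently 4 January 2086 Gregorian, JDN 2482960.
2482960 ≡ 4 (mod 7); counting from Monday = 0 gives Friday.

Friday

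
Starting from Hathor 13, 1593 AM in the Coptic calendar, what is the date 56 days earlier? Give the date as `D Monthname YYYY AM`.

The starting date is JDN 2406580; 2406580 − 56 = 2406524.
JDN 2406524 corresponds to 17 Thout 1593 AM.

17 Thout 1593 AM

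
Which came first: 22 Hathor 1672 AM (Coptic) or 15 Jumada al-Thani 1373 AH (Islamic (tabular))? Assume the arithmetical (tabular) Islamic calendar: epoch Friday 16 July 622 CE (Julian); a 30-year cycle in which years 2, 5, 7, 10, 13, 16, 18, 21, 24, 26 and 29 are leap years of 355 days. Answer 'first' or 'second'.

second

The two dates have Julian Day Numbers 2435444 and 2434793 respectively.
Since 2434793 < 2435444, the second date comes first.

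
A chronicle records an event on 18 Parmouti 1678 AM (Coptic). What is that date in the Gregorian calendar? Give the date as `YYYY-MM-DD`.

1962-04-26

Both dates share Julian Day Number 2437781; in the Gregorian calendar that is 26 April 1962 CE.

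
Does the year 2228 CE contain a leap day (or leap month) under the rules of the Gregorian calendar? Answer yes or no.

2228 is divisible by 4 and not by 100, so it is a leap year.

yes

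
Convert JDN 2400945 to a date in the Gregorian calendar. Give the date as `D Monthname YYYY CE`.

JDN 2451545 is 1 Jan 2000; 2400945 is −50600 days from there.

18 June 1861 CE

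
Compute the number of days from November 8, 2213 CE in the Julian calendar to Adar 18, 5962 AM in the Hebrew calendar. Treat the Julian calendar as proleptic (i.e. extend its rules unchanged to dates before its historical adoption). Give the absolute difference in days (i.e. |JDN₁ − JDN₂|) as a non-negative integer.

4273

JDN of the first date = 2529668.
JDN of the second date = 2525395.
|2525395 − 2529668| = 4273.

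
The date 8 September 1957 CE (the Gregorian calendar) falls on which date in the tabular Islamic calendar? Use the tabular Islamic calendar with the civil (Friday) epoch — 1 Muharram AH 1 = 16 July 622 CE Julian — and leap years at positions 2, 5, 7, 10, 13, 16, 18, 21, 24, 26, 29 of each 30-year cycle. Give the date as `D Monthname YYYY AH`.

12 Safar 1377 AH

Both dates share Julian Day Number 2436090; in the tabular Islamic calendar that is 12 Safar 1377 AH.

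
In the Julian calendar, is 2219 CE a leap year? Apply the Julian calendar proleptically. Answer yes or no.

2219 mod 4 = 3, so it is a common year in the Julian calendar.

no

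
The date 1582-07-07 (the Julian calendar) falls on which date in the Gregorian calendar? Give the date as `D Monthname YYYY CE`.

For dates in this range the Gregorian date is 10 days ahead of the Julian.
7 July 1582 Julian + 10 days → 17 July 1582 Gregorian.

17 July 1582 CE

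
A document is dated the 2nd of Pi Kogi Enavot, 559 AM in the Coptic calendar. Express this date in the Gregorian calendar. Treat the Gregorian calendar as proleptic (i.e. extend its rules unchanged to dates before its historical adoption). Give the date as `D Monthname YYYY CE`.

Both dates share Julian Day Number 2029200; in the Gregorian calendar that is 29 August 843 CE.

29 August 843 CE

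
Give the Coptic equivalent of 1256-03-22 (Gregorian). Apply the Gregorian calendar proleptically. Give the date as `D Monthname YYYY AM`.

Both dates share Julian Day Number 2179886; in the Coptic calendar that is 19 Paremhat 972 AM.

19 Paremhat 972 AM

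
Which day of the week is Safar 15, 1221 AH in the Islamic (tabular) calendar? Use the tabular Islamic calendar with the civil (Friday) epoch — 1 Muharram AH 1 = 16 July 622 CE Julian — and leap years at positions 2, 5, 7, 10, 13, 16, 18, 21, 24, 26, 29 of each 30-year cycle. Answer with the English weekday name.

In the Gregorian calendar this is 4 May 1806 (JDN 2380811).
2380811 ≡ 6 (mod 7); counting from Monday = 0 gives Sunday.

Sunday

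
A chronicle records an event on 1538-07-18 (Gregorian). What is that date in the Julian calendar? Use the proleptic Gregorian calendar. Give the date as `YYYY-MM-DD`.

The Julian–Gregorian offset here is 10 days (Julian trailing).
18 July 1538 Gregorian − 10 days → 8 July 1538 Julian.

1538-07-08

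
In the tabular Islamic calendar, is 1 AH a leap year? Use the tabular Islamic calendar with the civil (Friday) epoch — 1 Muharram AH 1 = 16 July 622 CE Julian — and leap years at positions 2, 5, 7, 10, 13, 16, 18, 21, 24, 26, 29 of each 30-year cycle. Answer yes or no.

no

Year 1 AH is year 1 of its 30-year cycle; leap positions are 2, 5, 7, 10, 13, 16, 18, 21, 24, 26, 29, so it is a common year (354 days).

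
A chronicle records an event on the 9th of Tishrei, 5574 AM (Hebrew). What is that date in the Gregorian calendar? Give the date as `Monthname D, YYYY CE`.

October 3, 1813 CE

Both dates share Julian Day Number 2383520; in the Gregorian calendar that is 3 October 1813 CE.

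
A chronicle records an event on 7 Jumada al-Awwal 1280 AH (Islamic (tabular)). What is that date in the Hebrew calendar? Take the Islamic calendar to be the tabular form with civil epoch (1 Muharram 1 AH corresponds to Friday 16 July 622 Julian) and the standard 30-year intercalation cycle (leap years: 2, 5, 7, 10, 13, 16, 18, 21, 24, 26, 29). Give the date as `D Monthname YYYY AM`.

7 Cheshvan 5624 AM

Both dates share Julian Day Number 2401799; in the Hebrew calendar that is 7 Cheshvan 5624 AM.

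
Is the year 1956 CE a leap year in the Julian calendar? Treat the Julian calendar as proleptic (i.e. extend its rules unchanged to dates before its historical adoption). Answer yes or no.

1956 mod 4 = 0, so it is a leap year in the Julian calendar.

yes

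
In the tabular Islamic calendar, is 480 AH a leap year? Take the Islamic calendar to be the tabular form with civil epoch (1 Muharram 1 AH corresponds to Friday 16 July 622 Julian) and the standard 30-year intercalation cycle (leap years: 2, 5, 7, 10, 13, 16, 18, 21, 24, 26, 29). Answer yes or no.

no

Year 480 AH is year 30 of its 30-year cycle; leap positions are 2, 5, 7, 10, 13, 16, 18, 21, 24, 26, 29, so it is a common year (354 days).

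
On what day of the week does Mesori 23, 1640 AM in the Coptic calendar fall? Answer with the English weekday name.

Friday

In the Gregorian calendar this is 29 August 1924 (JDN 2424027).
Since JDN mod 7 = 4 (0 = Monday), the day is Friday.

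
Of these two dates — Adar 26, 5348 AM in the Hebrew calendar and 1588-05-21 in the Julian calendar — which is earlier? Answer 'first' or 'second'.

Converting both to JDN: 2301149 vs 2301216; the smaller is the first.

first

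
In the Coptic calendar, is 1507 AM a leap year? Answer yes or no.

yes

1507 mod 4 = 3; in the Coptic calendar a year is leap when year mod 4 = 3, so it is a leap year.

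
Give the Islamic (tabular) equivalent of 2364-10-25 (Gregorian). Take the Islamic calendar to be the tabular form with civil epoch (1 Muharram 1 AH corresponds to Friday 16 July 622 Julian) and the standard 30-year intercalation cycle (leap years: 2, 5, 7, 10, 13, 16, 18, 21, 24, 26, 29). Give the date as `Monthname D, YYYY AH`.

Julian Day Number of the source date = 2584791.
Converting JDN 2584791 to the tabular Islamic calendar gives 28 Ramadan 1796 AH.

Ramadan 28, 1796 AH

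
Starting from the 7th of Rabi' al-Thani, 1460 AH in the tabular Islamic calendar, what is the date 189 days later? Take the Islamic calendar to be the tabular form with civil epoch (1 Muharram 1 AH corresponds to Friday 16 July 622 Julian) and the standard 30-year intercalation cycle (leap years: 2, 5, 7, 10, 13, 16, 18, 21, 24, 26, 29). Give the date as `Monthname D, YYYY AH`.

Counting 189 days forward from JDN 2465556 reaches JDN 2465745, which is Shawwal 19, 1460 AH.

Shawwal 19, 1460 AH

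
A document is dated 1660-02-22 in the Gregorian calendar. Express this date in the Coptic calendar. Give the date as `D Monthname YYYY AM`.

Both dates share Julian Day Number 2327415; in the Coptic calendar that is 17 Meshir 1376 AM.

17 Meshir 1376 AM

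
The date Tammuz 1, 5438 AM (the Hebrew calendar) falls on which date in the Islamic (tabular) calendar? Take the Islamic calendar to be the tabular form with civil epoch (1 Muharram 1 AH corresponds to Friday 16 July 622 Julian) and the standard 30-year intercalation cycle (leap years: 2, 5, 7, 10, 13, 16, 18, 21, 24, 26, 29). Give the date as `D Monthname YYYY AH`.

1 Jumada al-Awwal 1089 AH

Julian Day Number of the source date = 2334109.
Converting JDN 2334109 to the tabular Islamic calendar gives 1 Jumada al-Awwal 1089 AH.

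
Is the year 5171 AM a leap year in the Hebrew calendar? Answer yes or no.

Hebrew year 5171 is year 3 of its 19-year Metonic cycle; leap years are at positions 3, 6, 8, 11, 14, 17, 19, so it is a leap year (13 months).

yes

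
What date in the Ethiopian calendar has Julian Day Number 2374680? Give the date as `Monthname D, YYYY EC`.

JDN 2374680 is 20 July 1789 in the Gregorian calendar.
In the Ethiopian calendar that day is Hamle 15, 1781 EC.

Hamle 15, 1781 EC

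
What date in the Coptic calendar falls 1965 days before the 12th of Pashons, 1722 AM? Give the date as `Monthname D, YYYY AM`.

Koiak 23, 1717 AM

Counting 1965 days back from JDN 2453876 reaches JDN 2451911, which is Koiak 23, 1717 AM.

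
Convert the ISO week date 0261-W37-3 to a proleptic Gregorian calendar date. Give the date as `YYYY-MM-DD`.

0261-09-11

ISO week 1 of 261 is the week containing the first Thursday of 261.
Week 37, day 3 (Wednesday) lands on 0261-09-11.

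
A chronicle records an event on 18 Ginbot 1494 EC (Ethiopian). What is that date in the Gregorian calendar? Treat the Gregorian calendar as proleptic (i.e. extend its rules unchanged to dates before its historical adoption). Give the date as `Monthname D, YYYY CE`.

May 23, 1502 CE

Both dates share Julian Day Number 2269796; in the Gregorian calendar that is 23 May 1502 CE.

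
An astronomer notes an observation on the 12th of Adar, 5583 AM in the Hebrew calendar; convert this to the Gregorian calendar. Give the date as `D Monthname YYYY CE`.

Julian Day Number of the source date = 2386950.
Converting JDN 2386950 to the Gregorian calendar gives 23 February 1823 CE.

23 February 1823 CE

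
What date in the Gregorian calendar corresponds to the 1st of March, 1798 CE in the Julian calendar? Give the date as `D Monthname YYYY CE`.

12 March 1798 CE

For dates in this range the Gregorian date is 11 days ahead of the Julian.
1 March 1798 Julian + 11 days → 12 March 1798 Gregorian.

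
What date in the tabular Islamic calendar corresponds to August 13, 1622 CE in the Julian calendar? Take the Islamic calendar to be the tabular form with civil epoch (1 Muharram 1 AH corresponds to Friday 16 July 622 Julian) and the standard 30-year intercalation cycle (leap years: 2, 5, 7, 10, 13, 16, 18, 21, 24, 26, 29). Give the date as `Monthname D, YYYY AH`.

The source date corresponds to 23 August 1622 in the Gregorian calendar (JDN 2313718).
That day falls on 15 Shawwal 1031 AH in the tabular Islamic calendar.

Shawwal 15, 1031 AH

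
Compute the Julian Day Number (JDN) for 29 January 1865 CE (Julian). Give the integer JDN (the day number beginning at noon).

Equivalently 10 February 1865 (Gregorian).
JDN 2451545 is 1 January 2000 CE (Gregorian); the target day is −49267 days from there, so JDN = 2402278.

2402278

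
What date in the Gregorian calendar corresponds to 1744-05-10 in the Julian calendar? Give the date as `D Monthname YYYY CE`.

21 May 1744 CE

For dates in this range the Gregorian date is 11 days ahead of the Julian.
10 May 1744 Julian + 11 days → 21 May 1744 Gregorian.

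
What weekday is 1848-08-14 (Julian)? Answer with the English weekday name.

Saturday

This is JDN 2396266 (26 August 1848 Gregorian).
JDN 2396266 mod 7 = 5, and JDN 0 was a Monday, so this is a Saturday.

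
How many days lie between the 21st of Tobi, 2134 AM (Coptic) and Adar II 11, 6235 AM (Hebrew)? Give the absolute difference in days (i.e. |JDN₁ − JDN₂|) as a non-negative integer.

First date → JDN 2604248; second date → JDN 2625113.
The interval is |2604248 − 2625113| = 20865 days.

20865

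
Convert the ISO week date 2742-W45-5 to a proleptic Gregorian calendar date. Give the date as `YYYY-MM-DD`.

2742-11-06

ISO week 1 of 2742 is the week containing the first Thursday of 2742.
Week 45, day 5 (Friday) lands on 2742-11-06.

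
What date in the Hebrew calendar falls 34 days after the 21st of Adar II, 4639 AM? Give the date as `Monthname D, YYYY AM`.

Nisan 26, 4639 AM

JDN of the 21st of Adar II, 4639 AM = 2042190.
2042190 + 34 = 2042224.
JDN 2042224 in the Hebrew calendar is Nisan 26, 4639 AM.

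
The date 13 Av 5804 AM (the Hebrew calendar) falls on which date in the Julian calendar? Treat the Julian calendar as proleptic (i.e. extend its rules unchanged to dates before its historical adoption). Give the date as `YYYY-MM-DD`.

The source date corresponds to 6 August 2044 in the Gregorian calendar (JDN 2467834).
That day falls on 24 July 2044 CE in the Julian calendar.

2044-07-24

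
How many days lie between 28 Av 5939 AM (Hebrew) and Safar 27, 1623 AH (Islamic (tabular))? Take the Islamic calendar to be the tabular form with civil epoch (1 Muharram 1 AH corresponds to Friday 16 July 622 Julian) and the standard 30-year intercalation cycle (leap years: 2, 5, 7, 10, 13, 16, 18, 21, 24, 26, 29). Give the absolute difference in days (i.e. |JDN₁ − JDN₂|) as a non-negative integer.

First date → JDN 2517166; second date → JDN 2523279.
The interval is |2517166 − 2523279| = 6113 days.

6113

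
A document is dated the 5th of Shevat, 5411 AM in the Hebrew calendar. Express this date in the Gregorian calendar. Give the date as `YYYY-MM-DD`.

1651-01-27

Julian Day Number of the source date = 2324102.
Converting JDN 2324102 to the Gregorian calendar gives 27 January 1651 CE.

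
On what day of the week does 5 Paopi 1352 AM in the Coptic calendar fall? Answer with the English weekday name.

This is JDN 2318517 (13 October 1635 Gregorian).
2318517 ≡ 5 (mod 7); counting from Monday = 0 gives Saturday.

Saturday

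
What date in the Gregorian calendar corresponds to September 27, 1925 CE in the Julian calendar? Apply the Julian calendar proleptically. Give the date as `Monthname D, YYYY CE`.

October 10, 1925 CE

The Julian–Gregorian offset here is 13 days (Julian trailing).
27 September 1925 Julian + 13 days → 10 October 1925 Gregorian.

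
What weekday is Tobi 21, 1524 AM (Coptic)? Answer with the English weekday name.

Friday

In the Gregorian calendar this is 29 January 1808 (JDN 2381446).
JDN 2381446 mod 7 = 4, and JDN 0 was a Monday, so this is a Friday.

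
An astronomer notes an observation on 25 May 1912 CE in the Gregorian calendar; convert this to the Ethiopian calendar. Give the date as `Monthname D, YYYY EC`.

Julian Day Number of the source date = 2419548.
Converting JDN 2419548 to the Ethiopian calendar gives 17 Ginbot 1904 EC.

Ginbot 17, 1904 EC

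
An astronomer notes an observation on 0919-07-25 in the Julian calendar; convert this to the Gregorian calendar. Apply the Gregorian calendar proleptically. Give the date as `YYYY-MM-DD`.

0919-07-30

For dates in this range the Gregorian date is 5 days ahead of the Julian.
25 July 919 Julian + 5 days → 30 July 919 Gregorian.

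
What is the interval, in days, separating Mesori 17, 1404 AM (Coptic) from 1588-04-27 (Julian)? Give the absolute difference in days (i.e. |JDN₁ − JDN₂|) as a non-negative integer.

36630

First date → JDN 2337822; second date → JDN 2301192.
The interval is |2337822 − 2301192| = 36630 days.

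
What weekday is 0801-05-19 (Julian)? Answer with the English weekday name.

Wednesday

Equivalently 23 May 801 Gregorian, JDN 2013762.
2013762 ≡ 2 (mod 7); counting from Monday = 0 gives Wednesday.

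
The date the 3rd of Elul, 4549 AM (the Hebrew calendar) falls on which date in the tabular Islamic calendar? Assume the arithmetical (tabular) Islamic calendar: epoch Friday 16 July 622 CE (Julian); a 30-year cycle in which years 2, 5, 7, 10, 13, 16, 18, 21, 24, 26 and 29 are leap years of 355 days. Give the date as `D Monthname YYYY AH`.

1 Rabi' al-Thani 173 AH

The source date corresponds to 1 September 789 in the proleptic Gregorian calendar (JDN 2009480).
That day falls on 1 Rabi' al-Thani 173 AH in the tabular Islamic calendar.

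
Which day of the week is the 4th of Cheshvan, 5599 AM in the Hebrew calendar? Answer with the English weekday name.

This is JDN 2392671 (23 October 1838 Gregorian).
2392671 ≡ 1 (mod 7); counting from Monday = 0 gives Tuesday.

Tuesday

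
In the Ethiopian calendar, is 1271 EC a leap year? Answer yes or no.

yes

1271 mod 4 = 3; in the Ethiopian calendar a year is leap when year mod 4 = 3, so it is a leap year.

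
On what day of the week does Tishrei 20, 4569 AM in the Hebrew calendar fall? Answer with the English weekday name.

In the proleptic Gregorian calendar this is 18 October 808 (JDN 2016467).
2016467 ≡ 5 (mod 7); counting from Monday = 0 gives Saturday.

Saturday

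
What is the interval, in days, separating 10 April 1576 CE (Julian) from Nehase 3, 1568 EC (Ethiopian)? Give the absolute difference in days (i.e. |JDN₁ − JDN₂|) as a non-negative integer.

108

First date → JDN 2296792; second date → JDN 2296900.
The interval is |2296792 − 2296900| = 108 days.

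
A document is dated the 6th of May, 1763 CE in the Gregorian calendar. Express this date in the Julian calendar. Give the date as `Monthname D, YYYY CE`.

For dates in this range the Gregorian date is 11 days ahead of the Julian.
6 May 1763 Gregorian − 11 days → 25 April 1763 Julian.

April 25, 1763 CE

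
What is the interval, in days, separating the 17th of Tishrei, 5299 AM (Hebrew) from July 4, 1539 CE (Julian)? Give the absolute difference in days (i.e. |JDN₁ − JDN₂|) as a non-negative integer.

First date → JDN 2283066; second date → JDN 2283362.
The interval is |2283066 − 2283362| = 296 days.

296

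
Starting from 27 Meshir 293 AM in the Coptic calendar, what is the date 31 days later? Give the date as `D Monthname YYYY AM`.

28 Paremhat 293 AM

The starting date is JDN 1931859; 1931859 + 31 = 1931890.
JDN 1931890 corresponds to 28 Paremhat 293 AM.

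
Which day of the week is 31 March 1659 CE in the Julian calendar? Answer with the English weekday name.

In the Gregorian calendar this is 10 April 1659 (JDN 2327097).
2327097 ≡ 3 (mod 7); counting from Monday = 0 gives Thursday.

Thursday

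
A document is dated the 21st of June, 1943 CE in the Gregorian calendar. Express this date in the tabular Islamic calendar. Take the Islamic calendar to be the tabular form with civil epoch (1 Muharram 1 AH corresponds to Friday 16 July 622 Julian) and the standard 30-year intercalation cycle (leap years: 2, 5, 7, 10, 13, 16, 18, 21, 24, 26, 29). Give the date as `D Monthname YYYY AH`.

Both dates share Julian Day Number 2430897; in the tabular Islamic calendar that is 17 Jumada al-Thani 1362 AH.

17 Jumada al-Thani 1362 AH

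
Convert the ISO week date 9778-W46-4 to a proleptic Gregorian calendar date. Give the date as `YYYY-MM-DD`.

9778-11-12

ISO week 1 of 9778 is the week containing the first Thursday of 9778.
Week 46, day 4 (Thursday) lands on 9778-11-12.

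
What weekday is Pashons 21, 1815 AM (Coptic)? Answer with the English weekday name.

Friday

This is JDN 2487853 (29 May 2099 Gregorian).
2487853 ≡ 4 (mod 7); counting from Monday = 0 gives Friday.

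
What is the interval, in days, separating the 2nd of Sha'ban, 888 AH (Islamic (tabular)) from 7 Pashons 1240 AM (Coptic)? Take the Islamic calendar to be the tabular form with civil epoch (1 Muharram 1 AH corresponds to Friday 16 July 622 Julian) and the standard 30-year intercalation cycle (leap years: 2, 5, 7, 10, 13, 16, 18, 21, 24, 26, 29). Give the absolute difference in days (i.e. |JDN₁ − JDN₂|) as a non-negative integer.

First date → JDN 2262971; second date → JDN 2277821.
The interval is |2262971 − 2277821| = 14850 days.

14850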